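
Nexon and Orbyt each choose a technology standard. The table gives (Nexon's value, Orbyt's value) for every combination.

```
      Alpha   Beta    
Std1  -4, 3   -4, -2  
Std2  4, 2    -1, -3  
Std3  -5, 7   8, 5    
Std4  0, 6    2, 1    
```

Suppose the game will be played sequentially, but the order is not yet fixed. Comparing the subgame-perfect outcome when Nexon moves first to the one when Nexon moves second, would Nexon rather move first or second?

second

If Nexon leads: Orbyt's best replies are Std1→Alpha, Std2→Alpha, Std3→Alpha, Std4→Alpha; Nexon's induced payoffs -4, 4, -5, 0; outcome (Std2, Alpha), payoffs (4, 2).
If Orbyt leads: Nexon's best replies are Alpha→Std2, Beta→Std3; Orbyt's induced payoffs 2, 5; outcome (Std3, Beta), payoffs (8, 5).
Nexon gets 4 moving first and 8 moving second, so Nexon prefers to move second.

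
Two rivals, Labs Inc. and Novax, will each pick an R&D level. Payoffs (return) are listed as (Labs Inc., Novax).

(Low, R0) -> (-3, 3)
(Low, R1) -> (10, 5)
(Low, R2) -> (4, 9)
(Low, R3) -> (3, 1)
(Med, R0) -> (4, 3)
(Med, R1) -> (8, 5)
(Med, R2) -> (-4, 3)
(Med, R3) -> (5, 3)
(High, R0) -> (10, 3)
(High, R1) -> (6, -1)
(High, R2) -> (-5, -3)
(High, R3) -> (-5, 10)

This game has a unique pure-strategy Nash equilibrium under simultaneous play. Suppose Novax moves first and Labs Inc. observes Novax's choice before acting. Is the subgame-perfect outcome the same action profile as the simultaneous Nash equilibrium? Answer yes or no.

Solve by backward induction (Novax leads).
- R0: BR = High, leader payoff 3.
- R1: BR = Low, leader payoff 5.
- R2: BR = Low, leader payoff 9.
- R3: BR = Med, leader payoff 3.
Among 3, 5, 9, 3, the best is 9 at R2. Subgame-perfect outcome: (Low, R2) with payoffs (4, 9).
Now find the simultaneous Nash equilibrium.
Labs Inc.'s best replies: R0→High; R1→Low; R2→Low; R3→Med.
Novax's best replies: Low→R2; Med→R1; High→R3.
The unique mutual best reply is (Low, R2), giving (4, 9).
Sequential outcome (Low, R2) coincides with the Nash profile (Low, R2).

yes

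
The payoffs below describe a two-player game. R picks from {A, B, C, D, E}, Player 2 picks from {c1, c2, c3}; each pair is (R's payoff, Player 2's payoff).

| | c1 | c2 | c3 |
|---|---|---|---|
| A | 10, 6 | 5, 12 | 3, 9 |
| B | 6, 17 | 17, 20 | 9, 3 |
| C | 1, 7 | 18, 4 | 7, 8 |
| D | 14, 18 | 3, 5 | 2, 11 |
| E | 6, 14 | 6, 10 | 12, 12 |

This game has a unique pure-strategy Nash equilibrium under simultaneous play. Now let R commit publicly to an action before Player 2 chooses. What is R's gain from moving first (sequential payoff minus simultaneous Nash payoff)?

3

Backward induction with R moving first.
- A: Player 2 compares 6, 12, 9 and picks c2; R would get 5.
- B: Player 2 compares 17, 20, 3 and picks c2; R would get 17.
- C: Player 2 compares 7, 4, 8 and picks c3; R would get 7.
- D: Player 2 compares 18, 5, 11 and picks c1; R would get 14.
- E: Player 2 compares 14, 10, 12 and picks c1; R would get 6.
R's induced payoffs are 5, 17, 7, 14, 6, so R commits to B. Subgame-perfect outcome: (B, c2) with payoffs (17, 20).
Now find the simultaneous Nash equilibrium.
R's best replies: c1→D; c2→C; c3→E.
Player 2's best replies: A→c2; B→c2; C→c3; D→c1; E→c1.
The unique mutual best reply is (D, c1), giving (14, 18).
R's commitment gain: 17 − 14 = 3.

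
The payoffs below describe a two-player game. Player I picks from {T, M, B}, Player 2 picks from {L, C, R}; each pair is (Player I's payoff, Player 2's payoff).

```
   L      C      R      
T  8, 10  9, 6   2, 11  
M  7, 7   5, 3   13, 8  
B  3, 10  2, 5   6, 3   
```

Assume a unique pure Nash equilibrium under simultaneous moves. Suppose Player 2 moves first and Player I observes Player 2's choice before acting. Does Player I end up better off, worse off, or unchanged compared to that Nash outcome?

Backward induction with Player 2 moving first.
- L → Player I plays T (best of 8, 7, 3); Player 2 gets 10.
- C → Player I plays T (best of 9, 5, 2); Player 2 gets 6.
- R → Player I plays M (best of 2, 13, 6); Player 2 gets 8.
Player 2's induced payoffs are 10, 6, 8, so Player 2 commits to L. Subgame-perfect outcome: (T, L) with payoffs (8, 10).
Under simultaneous play:
Player I's best replies: L→T; C→T; R→M.
Player 2's best replies: T→R; M→R; B→L.
Only (M, R) has each player best-responding; Nash payoffs (13, 8).
Player I earns 8 sequentially versus 13 at the Nash outcome: worse off.

worse off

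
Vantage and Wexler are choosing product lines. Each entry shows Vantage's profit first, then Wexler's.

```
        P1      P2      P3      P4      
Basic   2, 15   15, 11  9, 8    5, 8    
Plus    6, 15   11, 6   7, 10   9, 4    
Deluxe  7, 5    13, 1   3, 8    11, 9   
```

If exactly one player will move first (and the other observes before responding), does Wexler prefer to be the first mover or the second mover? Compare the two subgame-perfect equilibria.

first

If Vantage leads: Wexler's best replies are Basic→P1, Plus→P1, Deluxe→P4; Vantage's induced payoffs 2, 6, 11; outcome (Deluxe, P4), payoffs (11, 9).
If Wexler leads: Vantage's best replies are P1→Deluxe, P2→Basic, P3→Basic, P4→Deluxe; Wexler's induced payoffs 5, 11, 8, 9; outcome (Basic, P2), payoffs (15, 11).
Wexler gets 11 moving first and 9 moving second, so Wexler prefers to move first.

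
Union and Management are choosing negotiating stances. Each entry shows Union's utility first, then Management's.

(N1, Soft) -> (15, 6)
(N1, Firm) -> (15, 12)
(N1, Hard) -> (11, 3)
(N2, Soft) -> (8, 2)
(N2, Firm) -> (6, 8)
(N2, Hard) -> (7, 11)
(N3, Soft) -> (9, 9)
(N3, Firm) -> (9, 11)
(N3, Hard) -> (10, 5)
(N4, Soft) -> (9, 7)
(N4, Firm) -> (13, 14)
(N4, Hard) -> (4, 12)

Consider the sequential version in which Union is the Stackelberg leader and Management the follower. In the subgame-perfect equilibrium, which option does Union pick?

N1

Management best-responds to each possible Union move:
- N1: BR = Firm, leader payoff 15.
- N2: BR = Hard, leader payoff 7.
- N3: BR = Firm, leader payoff 9.
- N4: BR = Firm, leader payoff 13.
Maximizing over 15, 7, 9, 13, Union chooses N1. Subgame-perfect outcome: (N1, Firm) with payoffs (15, 12).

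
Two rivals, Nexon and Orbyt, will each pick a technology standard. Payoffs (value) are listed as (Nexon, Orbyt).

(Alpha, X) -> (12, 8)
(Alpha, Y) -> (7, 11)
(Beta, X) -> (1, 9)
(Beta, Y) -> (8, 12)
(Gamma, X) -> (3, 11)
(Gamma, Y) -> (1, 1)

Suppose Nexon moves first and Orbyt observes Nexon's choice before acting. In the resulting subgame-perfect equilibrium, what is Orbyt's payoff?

Solve by backward induction (Nexon leads).
- Alpha: Orbyt compares 8, 11 and picks Y; Nexon would get 7.
- Beta: Orbyt compares 9, 12 and picks Y; Nexon would get 8.
- Gamma: Orbyt compares 11, 1 and picks X; Nexon would get 3.
Nexon's induced payoffs are 7, 8, 3, so Nexon commits to Beta. Subgame-perfect outcome: (Beta, Y) with payoffs (8, 12).

12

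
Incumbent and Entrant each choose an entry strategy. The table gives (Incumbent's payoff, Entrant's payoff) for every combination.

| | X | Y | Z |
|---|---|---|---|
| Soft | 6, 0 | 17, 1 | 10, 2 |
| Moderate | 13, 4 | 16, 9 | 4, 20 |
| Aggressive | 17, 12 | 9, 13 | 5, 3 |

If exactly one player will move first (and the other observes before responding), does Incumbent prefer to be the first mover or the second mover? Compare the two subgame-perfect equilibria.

second

If Incumbent leads: Entrant's best replies are Soft→Z, Moderate→Z, Aggressive→Y; Incumbent's induced payoffs 10, 4, 9; outcome (Soft, Z), payoffs (10, 2).
If Entrant leads: Incumbent's best replies are X→Aggressive, Y→Soft, Z→Soft; Entrant's induced payoffs 12, 1, 2; outcome (Aggressive, X), payoffs (17, 12).
Incumbent gets 10 moving first and 17 moving second, so Incumbent prefers to move second.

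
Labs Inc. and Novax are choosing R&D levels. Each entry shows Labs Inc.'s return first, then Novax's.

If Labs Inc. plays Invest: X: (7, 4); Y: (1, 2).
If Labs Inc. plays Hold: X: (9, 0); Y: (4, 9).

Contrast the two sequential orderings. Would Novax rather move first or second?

first

If Labs Inc. leads: Novax's best replies are Invest→X, Hold→Y; Labs Inc.'s induced payoffs 7, 4; outcome (Invest, X), payoffs (7, 4).
If Novax leads: Labs Inc.'s best replies are X→Hold, Y→Hold; Novax's induced payoffs 0, 9; outcome (Hold, Y), payoffs (4, 9).
Novax gets 9 moving first and 4 moving second, so Novax prefers to move first.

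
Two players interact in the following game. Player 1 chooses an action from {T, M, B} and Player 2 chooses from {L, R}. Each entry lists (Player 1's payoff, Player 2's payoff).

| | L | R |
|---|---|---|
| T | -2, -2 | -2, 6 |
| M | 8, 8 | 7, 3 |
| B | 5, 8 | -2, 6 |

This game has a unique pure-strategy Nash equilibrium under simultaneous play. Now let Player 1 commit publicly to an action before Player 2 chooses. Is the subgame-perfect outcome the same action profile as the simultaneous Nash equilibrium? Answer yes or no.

Player 2 best-responds to each possible Player 1 move:
- T: BR = R, leader payoff -2.
- M: BR = L, leader payoff 8.
- B: BR = L, leader payoff 5.
Player 1's induced payoffs are -2, 8, 5, so Player 1 commits to M. Subgame-perfect outcome: (M, L) with payoffs (8, 8).
Under simultaneous play:
Player 1's best replies: L→M; R→M.
Player 2's best replies: T→R; M→L; B→L.
The unique mutual best reply is (M, L), giving (8, 8).
Sequential outcome (M, L) coincides with the Nash profile (M, L).

yes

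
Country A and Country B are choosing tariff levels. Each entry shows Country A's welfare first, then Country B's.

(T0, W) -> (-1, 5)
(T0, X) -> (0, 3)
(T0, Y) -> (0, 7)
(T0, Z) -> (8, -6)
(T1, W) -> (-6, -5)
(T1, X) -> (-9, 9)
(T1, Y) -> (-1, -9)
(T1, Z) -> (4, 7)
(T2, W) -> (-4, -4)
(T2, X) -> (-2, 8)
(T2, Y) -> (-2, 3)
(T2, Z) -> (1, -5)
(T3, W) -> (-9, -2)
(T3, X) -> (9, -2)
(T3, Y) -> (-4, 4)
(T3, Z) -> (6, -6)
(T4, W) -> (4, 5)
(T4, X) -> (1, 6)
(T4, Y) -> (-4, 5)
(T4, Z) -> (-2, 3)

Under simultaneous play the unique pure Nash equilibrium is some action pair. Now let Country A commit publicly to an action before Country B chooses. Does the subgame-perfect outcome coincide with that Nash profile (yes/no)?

Work backward from Country B's decision.
- T0: Country B compares 5, 3, 7, -6 and picks Y; Country A would get 0.
- T1: Country B compares -5, 9, -9, 7 and picks X; Country A would get -9.
- T2: Country B compares -4, 8, 3, -5 and picks X; Country A would get -2.
- T3: Country B compares -2, -2, 4, -6 and picks Y; Country A would get -4.
- T4: Country B compares 5, 6, 5, 3 and picks X; Country A would get 1.
Among 0, -9, -2, -4, 1, the best is 1 at T4. Subgame-perfect outcome: (T4, X) with payoffs (1, 6).
Under simultaneous play:
Country A's best replies: W→T4; X→T3; Y→T0; Z→T0.
Country B's best replies: T0→Y; T1→X; T2→X; T3→Y; T4→X.
Only (T0, Y) has each player best-responding; Nash payoffs (0, 7).
Sequential outcome (T4, X) differs from the Nash profile (T0, Y).

no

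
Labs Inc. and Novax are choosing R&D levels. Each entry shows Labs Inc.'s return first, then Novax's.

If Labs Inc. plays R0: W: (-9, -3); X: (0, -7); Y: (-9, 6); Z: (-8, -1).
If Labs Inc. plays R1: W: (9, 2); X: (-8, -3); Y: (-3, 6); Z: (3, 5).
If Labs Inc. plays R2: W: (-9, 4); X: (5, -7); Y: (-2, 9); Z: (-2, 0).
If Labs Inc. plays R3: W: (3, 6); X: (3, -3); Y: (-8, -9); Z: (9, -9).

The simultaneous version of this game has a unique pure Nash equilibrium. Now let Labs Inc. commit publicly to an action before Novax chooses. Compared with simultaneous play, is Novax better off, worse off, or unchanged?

Backward induction with Labs Inc. moving first.
- R0: Novax compares -3, -7, 6, -1 and picks Y; Labs Inc. would get -9.
- R1: Novax compares 2, -3, 6, 5 and picks Y; Labs Inc. would get -3.
- R2: Novax compares 4, -7, 9, 0 and picks Y; Labs Inc. would get -2.
- R3: Novax compares 6, -3, -9, -9 and picks W; Labs Inc. would get 3.
Among -9, -3, -2, 3, the best is 3 at R3. Subgame-perfect outcome: (R3, W) with payoffs (3, 6).
Now find the simultaneous Nash equilibrium.
Labs Inc.'s best replies: W→R1; X→R2; Y→R2; Z→R3.
Novax's best replies: R0→Y; R1→Y; R2→Y; R3→W.
The unique mutual best reply is (R2, Y), giving (-2, 9).
Novax earns 6 sequentially versus 9 at the Nash outcome: worse off.

worse off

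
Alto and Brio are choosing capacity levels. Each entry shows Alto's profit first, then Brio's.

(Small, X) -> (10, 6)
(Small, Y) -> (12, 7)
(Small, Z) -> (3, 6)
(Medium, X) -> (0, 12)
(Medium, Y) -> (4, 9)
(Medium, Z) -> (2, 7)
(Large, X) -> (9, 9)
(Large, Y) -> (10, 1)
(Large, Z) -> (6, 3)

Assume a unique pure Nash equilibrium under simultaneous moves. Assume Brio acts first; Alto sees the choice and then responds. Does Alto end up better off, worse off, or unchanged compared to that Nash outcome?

unchanged

Solve by backward induction (Brio leads).
- X: Alto compares 10, 0, 9 and picks Small; Brio would get 6.
- Y: Alto compares 12, 4, 10 and picks Small; Brio would get 7.
- Z: Alto compares 3, 2, 6 and picks Large; Brio would get 3.
Among 6, 7, 3, the best is 7 at Y. Subgame-perfect outcome: (Small, Y) with payoffs (12, 7).
For the simultaneous game, intersect best replies.
Alto's best replies: X→Small; Y→Small; Z→Large.
Brio's best replies: Small→Y; Medium→X; Large→X.
The unique mutual best reply is (Small, Y), giving (12, 7).
Alto earns 12 sequentially versus 12 at the Nash outcome: unchanged.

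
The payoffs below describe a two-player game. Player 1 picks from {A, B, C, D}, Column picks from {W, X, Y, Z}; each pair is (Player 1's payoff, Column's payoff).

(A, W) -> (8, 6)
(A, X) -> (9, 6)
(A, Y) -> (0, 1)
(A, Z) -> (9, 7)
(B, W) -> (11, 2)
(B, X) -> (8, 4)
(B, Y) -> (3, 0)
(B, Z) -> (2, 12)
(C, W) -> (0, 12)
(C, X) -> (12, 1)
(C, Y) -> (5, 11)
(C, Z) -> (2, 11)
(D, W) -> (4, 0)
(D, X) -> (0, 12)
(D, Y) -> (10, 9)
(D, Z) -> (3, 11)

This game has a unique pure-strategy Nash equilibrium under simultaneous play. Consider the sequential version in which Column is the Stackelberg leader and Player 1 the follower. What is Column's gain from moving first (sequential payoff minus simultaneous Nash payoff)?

Player 1 best-responds to each possible Column move:
- W: BR = B, leader payoff 2.
- X: BR = C, leader payoff 1.
- Y: BR = D, leader payoff 9.
- Z: BR = A, leader payoff 7.
Maximizing over 2, 1, 9, 7, Column chooses Y. Subgame-perfect outcome: (D, Y) with payoffs (10, 9).
Now find the simultaneous Nash equilibrium.
Player 1's best replies: W→B; X→C; Y→D; Z→A.
Column's best replies: A→Z; B→Z; C→W; D→X.
Only (A, Z) has each player best-responding; Nash payoffs (9, 7).
Column's commitment gain: 9 − 7 = 2.

2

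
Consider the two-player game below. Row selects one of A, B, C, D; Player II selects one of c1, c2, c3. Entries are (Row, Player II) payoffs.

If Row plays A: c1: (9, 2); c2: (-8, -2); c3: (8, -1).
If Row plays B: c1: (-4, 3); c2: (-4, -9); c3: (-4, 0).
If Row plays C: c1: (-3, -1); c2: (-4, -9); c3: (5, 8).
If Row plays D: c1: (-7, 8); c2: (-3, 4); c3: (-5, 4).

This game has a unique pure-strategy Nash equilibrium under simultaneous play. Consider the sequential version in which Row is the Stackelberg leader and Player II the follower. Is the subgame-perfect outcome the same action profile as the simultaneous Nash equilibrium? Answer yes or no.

Work backward from Player II's decision.
- A → Player II plays c1 (best of 2, -2, -1); Row gets 9.
- B → Player II plays c1 (best of 3, -9, 0); Row gets -4.
- C → Player II plays c3 (best of -1, -9, 8); Row gets 5.
- D → Player II plays c1 (best of 8, 4, 4); Row gets -7.
Maximizing over 9, -4, 5, -7, Row chooses A. Subgame-perfect outcome: (A, c1) with payoffs (9, 2).
For the simultaneous game, intersect best replies.
Row's best replies: c1→A; c2→D; c3→A.
Player II's best replies: A→c1; B→c1; C→c3; D→c1.
The unique mutual best reply is (A, c1), giving (9, 2).
Sequential outcome (A, c1) coincides with the Nash profile (A, c1).

yes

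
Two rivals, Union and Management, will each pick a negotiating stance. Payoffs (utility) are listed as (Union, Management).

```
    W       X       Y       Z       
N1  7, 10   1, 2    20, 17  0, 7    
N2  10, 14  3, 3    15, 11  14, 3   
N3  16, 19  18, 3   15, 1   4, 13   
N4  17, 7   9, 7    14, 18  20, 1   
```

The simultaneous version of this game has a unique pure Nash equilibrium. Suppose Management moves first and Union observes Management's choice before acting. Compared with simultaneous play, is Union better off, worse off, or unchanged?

unchanged

Backward induction with Management moving first.
- W → Union plays N4 (best of 7, 10, 16, 17); Management gets 7.
- X → Union plays N3 (best of 1, 3, 18, 9); Management gets 3.
- Y → Union plays N1 (best of 20, 15, 15, 14); Management gets 17.
- Z → Union plays N4 (best of 0, 14, 4, 20); Management gets 1.
Among 7, 3, 17, 1, the best is 17 at Y. Subgame-perfect outcome: (N1, Y) with payoffs (20, 17).
For the simultaneous game, intersect best replies.
Union's best replies: W→N4; X→N3; Y→N1; Z→N4.
Management's best replies: N1→Y; N2→W; N3→W; N4→Y.
Only (N1, Y) has each player best-responding; Nash payoffs (20, 17).
Union earns 20 sequentially versus 20 at the Nash outcome: unchanged.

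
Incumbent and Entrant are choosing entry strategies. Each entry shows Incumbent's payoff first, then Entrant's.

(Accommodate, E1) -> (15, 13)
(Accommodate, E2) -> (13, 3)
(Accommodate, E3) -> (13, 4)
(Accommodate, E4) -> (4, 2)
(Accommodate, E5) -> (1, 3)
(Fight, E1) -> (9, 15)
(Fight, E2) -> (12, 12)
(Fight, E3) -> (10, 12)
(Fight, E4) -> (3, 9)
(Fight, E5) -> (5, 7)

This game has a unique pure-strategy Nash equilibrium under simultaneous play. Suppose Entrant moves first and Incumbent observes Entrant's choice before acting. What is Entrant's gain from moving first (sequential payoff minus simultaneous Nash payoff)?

0

Backward induction with Entrant moving first.
- E1: BR = Accommodate, leader payoff 13.
- E2: BR = Accommodate, leader payoff 3.
- E3: BR = Accommodate, leader payoff 4.
- E4: BR = Accommodate, leader payoff 2.
- E5: BR = Fight, leader payoff 7.
Among 13, 3, 4, 2, 7, the best is 13 at E1. Subgame-perfect outcome: (Accommodate, E1) with payoffs (15, 13).
For the simultaneous game, intersect best replies.
Incumbent's best replies: E1→Accommodate; E2→Accommodate; E3→Accommodate; E4→Accommodate; E5→Fight.
Entrant's best replies: Accommodate→E1; Fight→E1.
Only (Accommodate, E1) has each player best-responding; Nash payoffs (15, 13).
Entrant's commitment gain: 13 − 13 = 0.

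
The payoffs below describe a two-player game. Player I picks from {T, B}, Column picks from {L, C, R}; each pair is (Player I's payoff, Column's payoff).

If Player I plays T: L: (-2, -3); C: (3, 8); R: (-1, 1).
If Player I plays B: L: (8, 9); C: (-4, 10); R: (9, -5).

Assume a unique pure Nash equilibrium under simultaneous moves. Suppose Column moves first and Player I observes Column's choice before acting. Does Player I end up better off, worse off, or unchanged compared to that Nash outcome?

better off

Player I best-responds to each possible Column move:
- L: Player I compares -2, 8 and picks B; Column would get 9.
- C: Player I compares 3, -4 and picks T; Column would get 8.
- R: Player I compares -1, 9 and picks B; Column would get -5.
Column's induced payoffs are 9, 8, -5, so Column commits to L. Subgame-perfect outcome: (B, L) with payoffs (8, 9).
For the simultaneous game, intersect best replies.
Player I's best replies: L→B; C→T; R→B.
Column's best replies: T→C; B→C.
The unique mutual best reply is (T, C), giving (3, 8).
Player I earns 8 sequentially versus 3 at the Nash outcome: better off.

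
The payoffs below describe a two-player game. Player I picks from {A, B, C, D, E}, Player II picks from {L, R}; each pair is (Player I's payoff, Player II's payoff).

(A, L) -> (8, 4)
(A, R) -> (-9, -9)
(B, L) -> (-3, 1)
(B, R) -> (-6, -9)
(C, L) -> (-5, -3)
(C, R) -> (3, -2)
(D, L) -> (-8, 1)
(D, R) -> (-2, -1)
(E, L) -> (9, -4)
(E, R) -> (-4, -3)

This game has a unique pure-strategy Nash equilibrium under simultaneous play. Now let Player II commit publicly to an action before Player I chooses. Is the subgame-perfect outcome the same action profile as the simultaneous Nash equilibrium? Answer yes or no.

yes

Solve by backward induction (Player II leads).
- L → Player I plays E (best of 8, -3, -5, -8, 9); Player II gets -4.
- R → Player I plays C (best of -9, -6, 3, -2, -4); Player II gets -2.
Maximizing over -4, -2, Player II chooses R. Subgame-perfect outcome: (C, R) with payoffs (3, -2).
For the simultaneous game, intersect best replies.
Player I's best replies: L→E; R→C.
Player II's best replies: A→L; B→L; C→R; D→L; E→R.
The unique mutual best reply is (C, R), giving (3, -2).
Sequential outcome (C, R) coincides with the Nash profile (C, R).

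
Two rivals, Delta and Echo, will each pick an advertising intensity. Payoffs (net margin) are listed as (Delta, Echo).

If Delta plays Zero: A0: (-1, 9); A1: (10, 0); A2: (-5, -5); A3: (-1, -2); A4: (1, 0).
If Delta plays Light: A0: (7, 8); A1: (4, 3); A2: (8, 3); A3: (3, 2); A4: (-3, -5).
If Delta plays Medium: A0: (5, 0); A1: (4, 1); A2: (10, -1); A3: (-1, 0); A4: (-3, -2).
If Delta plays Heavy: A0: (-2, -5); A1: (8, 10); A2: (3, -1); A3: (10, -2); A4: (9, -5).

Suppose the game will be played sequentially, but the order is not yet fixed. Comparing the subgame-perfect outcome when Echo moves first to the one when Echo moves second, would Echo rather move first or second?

If Delta leads: Echo's best replies are Zero→A0, Light→A0, Medium→A1, Heavy→A1; Delta's induced payoffs -1, 7, 4, 8; outcome (Heavy, A1), payoffs (8, 10).
If Echo leads: Delta's best replies are A0→Light, A1→Zero, A2→Medium, A3→Heavy, A4→Heavy; Echo's induced payoffs 8, 0, -1, -2, -5; outcome (Light, A0), payoffs (7, 8).
Echo gets 8 moving first and 10 moving second, so Echo prefers to move second.

second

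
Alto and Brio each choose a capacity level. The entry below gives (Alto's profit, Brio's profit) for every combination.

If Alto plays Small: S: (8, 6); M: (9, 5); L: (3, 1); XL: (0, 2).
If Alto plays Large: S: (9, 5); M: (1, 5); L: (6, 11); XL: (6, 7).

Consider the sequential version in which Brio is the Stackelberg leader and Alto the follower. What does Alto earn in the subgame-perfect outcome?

Solve by backward induction (Brio leads).
- S → Alto plays Large (best of 8, 9); Brio gets 5.
- M → Alto plays Small (best of 9, 1); Brio gets 5.
- L → Alto plays Large (best of 3, 6); Brio gets 11.
- XL → Alto plays Large (best of 0, 6); Brio gets 7.
Maximizing over 5, 5, 11, 7, Brio chooses L. Subgame-perfect outcome: (Large, L) with payoffs (6, 11).

6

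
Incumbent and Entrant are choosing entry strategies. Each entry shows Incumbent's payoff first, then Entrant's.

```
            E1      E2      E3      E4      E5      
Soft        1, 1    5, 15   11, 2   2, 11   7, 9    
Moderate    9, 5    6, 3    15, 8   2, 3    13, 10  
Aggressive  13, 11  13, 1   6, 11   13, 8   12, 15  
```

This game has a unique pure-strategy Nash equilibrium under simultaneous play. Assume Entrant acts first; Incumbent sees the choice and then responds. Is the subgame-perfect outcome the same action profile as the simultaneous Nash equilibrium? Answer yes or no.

no

Work backward from Incumbent's decision.
- E1: Incumbent compares 1, 9, 13 and picks Aggressive; Entrant would get 11.
- E2: Incumbent compares 5, 6, 13 and picks Aggressive; Entrant would get 1.
- E3: Incumbent compares 11, 15, 6 and picks Moderate; Entrant would get 8.
- E4: Incumbent compares 2, 2, 13 and picks Aggressive; Entrant would get 8.
- E5: Incumbent compares 7, 13, 12 and picks Moderate; Entrant would get 10.
Maximizing over 11, 1, 8, 8, 10, Entrant chooses E1. Subgame-perfect outcome: (Aggressive, E1) with payoffs (13, 11).
Under simultaneous play:
Incumbent's best replies: E1→Aggressive; E2→Aggressive; E3→Moderate; E4→Aggressive; E5→Moderate.
Entrant's best replies: Soft→E2; Moderate→E5; Aggressive→E5.
The unique mutual best reply is (Moderate, E5), giving (13, 10).
Sequential outcome (Aggressive, E1) differs from the Nash profile (Moderate, E5).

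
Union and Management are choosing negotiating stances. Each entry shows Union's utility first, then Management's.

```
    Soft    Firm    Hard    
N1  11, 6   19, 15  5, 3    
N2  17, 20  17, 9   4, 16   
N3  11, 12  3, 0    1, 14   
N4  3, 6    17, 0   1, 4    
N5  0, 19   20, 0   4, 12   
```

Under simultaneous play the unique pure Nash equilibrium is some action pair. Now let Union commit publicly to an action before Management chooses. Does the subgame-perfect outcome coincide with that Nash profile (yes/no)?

Solve by backward induction (Union leads).
- N1 → Management plays Firm (best of 6, 15, 3); Union gets 19.
- N2 → Management plays Soft (best of 20, 9, 16); Union gets 17.
- N3 → Management plays Hard (best of 12, 0, 14); Union gets 1.
- N4 → Management plays Soft (best of 6, 0, 4); Union gets 3.
- N5 → Management plays Soft (best of 19, 0, 12); Union gets 0.
Union's induced payoffs are 19, 17, 1, 3, 0, so Union commits to N1. Subgame-perfect outcome: (N1, Firm) with payoffs (19, 15).
Now find the simultaneous Nash equilibrium.
Union's best replies: Soft→N2; Firm→N5; Hard→N1.
Management's best replies: N1→Firm; N2→Soft; N3→Hard; N4→Soft; N5→Soft.
The unique mutual best reply is (N2, Soft), giving (17, 20).
Sequential outcome (N1, Firm) differs from the Nash profile (N2, Soft).

no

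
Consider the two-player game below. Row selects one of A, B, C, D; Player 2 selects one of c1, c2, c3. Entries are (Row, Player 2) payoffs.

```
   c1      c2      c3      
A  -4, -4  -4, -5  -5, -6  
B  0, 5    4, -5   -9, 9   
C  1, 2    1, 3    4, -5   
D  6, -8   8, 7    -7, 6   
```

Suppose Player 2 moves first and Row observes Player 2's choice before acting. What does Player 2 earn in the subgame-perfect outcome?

Row best-responds to each possible Player 2 move:
- c1 → Row plays D (best of -4, 0, 1, 6); Player 2 gets -8.
- c2 → Row plays D (best of -4, 4, 1, 8); Player 2 gets 7.
- c3 → Row plays C (best of -5, -9, 4, -7); Player 2 gets -5.
Among -8, 7, -5, the best is 7 at c2. Subgame-perfect outcome: (D, c2) with payoffs (8, 7).

7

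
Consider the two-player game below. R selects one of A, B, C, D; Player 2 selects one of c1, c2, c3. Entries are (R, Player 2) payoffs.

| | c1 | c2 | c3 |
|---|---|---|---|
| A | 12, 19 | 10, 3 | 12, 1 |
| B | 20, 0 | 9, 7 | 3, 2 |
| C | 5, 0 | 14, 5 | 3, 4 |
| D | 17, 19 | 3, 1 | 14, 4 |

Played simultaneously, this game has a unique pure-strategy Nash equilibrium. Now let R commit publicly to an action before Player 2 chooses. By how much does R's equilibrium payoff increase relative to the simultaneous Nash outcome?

Backward induction with R moving first.
- A: Player 2 compares 19, 3, 1 and picks c1; R would get 12.
- B: Player 2 compares 0, 7, 2 and picks c2; R would get 9.
- C: Player 2 compares 0, 5, 4 and picks c2; R would get 14.
- D: Player 2 compares 19, 1, 4 and picks c1; R would get 17.
Among 12, 9, 14, 17, the best is 17 at D. Subgame-perfect outcome: (D, c1) with payoffs (17, 19).
Under simultaneous play:
R's best replies: c1→B; c2→C; c3→D.
Player 2's best replies: A→c1; B→c2; C→c2; D→c1.
Only (C, c2) has each player best-responding; Nash payoffs (14, 5).
R's commitment gain: 17 − 14 = 3.

3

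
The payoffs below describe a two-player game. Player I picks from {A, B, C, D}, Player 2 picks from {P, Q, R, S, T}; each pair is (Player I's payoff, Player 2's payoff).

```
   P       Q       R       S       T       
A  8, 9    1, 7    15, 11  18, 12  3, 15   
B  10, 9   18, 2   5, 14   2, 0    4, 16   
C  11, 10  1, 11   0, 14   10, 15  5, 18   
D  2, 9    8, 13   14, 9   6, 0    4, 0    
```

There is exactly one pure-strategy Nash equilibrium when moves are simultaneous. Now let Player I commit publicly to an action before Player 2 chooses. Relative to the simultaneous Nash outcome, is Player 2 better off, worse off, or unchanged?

Solve by backward induction (Player I leads).
- A: Player 2 compares 9, 7, 11, 12, 15 and picks T; Player I would get 3.
- B: Player 2 compares 9, 2, 14, 0, 16 and picks T; Player I would get 4.
- C: Player 2 compares 10, 11, 14, 15, 18 and picks T; Player I would get 5.
- D: Player 2 compares 9, 13, 9, 0, 0 and picks Q; Player I would get 8.
Player I's induced payoffs are 3, 4, 5, 8, so Player I commits to D. Subgame-perfect outcome: (D, Q) with payoffs (8, 13).
Under simultaneous play:
Player I's best replies: P→C; Q→B; R→A; S→A; T→C.
Player 2's best replies: A→T; B→T; C→T; D→Q.
Only (C, T) has each player best-responding; Nash payoffs (5, 18).
Player 2 earns 13 sequentially versus 18 at the Nash outcome: worse off.

worse off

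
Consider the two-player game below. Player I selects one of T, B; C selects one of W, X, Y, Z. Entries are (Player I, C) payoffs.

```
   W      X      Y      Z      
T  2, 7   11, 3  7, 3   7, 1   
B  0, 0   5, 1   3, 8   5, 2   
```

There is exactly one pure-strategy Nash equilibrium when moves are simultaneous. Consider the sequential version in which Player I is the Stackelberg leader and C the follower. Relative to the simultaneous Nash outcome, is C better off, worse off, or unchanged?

Solve by backward induction (Player I leads).
- T: C compares 7, 3, 3, 1 and picks W; Player I would get 2.
- B: C compares 0, 1, 8, 2 and picks Y; Player I would get 3.
Among 2, 3, the best is 3 at B. Subgame-perfect outcome: (B, Y) with payoffs (3, 8).
For the simultaneous game, intersect best replies.
Player I's best replies: W→T; X→T; Y→T; Z→T.
C's best replies: T→W; B→Y.
The unique mutual best reply is (T, W), giving (2, 7).
C earns 8 sequentially versus 7 at the Nash outcome: better off.

better off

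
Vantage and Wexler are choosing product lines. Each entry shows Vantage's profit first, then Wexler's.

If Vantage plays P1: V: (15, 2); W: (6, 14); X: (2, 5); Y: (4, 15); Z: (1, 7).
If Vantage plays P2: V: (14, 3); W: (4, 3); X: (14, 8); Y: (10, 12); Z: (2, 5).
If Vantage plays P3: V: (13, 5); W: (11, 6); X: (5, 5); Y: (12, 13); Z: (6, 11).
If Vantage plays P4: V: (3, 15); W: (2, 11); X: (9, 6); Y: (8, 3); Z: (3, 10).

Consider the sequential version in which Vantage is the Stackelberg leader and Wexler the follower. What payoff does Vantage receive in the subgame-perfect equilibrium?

12

Wexler best-responds to each possible Vantage move:
- P1 → Wexler plays Y (best of 2, 14, 5, 15, 7); Vantage gets 4.
- P2 → Wexler plays Y (best of 3, 3, 8, 12, 5); Vantage gets 10.
- P3 → Wexler plays Y (best of 5, 6, 5, 13, 11); Vantage gets 12.
- P4 → Wexler plays V (best of 15, 11, 6, 3, 10); Vantage gets 3.
Maximizing over 4, 10, 12, 3, Vantage chooses P3. Subgame-perfect outcome: (P3, Y) with payoffs (12, 13).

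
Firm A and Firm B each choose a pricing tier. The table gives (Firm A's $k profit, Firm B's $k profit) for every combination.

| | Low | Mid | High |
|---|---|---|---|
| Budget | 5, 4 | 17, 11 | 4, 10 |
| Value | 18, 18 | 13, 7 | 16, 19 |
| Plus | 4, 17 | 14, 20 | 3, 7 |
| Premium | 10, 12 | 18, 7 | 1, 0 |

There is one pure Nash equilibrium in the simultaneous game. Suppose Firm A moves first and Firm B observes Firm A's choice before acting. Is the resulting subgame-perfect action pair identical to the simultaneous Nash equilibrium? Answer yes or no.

Work backward from Firm B's decision.
- Budget: Firm B compares 4, 11, 10 and picks Mid; Firm A would get 17.
- Value: Firm B compares 18, 7, 19 and picks High; Firm A would get 16.
- Plus: Firm B compares 17, 20, 7 and picks Mid; Firm A would get 14.
- Premium: Firm B compares 12, 7, 0 and picks Low; Firm A would get 10.
Among 17, 16, 14, 10, the best is 17 at Budget. Subgame-perfect outcome: (Budget, Mid) with payoffs (17, 11).
For the simultaneous game, intersect best replies.
Firm A's best replies: Low→Value; Mid→Premium; High→Value.
Firm B's best replies: Budget→Mid; Value→High; Plus→Mid; Premium→Low.
The unique mutual best reply is (Value, High), giving (16, 19).
Sequential outcome (Budget, Mid) differs from the Nash profile (Value, High).

no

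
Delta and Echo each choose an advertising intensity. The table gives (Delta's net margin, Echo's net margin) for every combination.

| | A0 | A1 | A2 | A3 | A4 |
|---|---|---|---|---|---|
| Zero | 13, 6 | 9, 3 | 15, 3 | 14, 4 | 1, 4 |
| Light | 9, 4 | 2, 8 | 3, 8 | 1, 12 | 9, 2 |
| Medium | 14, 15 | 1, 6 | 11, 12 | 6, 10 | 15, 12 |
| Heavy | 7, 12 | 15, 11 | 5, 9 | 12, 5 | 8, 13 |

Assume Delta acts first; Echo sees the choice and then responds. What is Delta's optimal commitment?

Solve by backward induction (Delta leads).
- Zero: BR = A0, leader payoff 13.
- Light: BR = A3, leader payoff 1.
- Medium: BR = A0, leader payoff 14.
- Heavy: BR = A4, leader payoff 8.
Among 13, 1, 14, 8, the best is 14 at Medium. Subgame-perfect outcome: (Medium, A0) with payoffs (14, 15).

Medium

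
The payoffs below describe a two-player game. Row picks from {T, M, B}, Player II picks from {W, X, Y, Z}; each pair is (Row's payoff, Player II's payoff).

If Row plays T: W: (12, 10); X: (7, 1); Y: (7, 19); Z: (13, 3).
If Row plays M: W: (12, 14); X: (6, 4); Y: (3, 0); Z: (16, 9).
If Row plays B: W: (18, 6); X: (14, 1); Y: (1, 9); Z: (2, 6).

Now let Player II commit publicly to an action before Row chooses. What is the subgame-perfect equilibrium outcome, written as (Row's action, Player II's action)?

(T, Y)

Row best-responds to each possible Player II move:
- W → Row plays B (best of 12, 12, 18); Player II gets 6.
- X → Row plays B (best of 7, 6, 14); Player II gets 1.
- Y → Row plays T (best of 7, 3, 1); Player II gets 19.
- Z → Row plays M (best of 13, 16, 2); Player II gets 9.
Player II's induced payoffs are 6, 1, 19, 9, so Player II commits to Y. Subgame-perfect outcome: (T, Y) with payoffs (7, 19).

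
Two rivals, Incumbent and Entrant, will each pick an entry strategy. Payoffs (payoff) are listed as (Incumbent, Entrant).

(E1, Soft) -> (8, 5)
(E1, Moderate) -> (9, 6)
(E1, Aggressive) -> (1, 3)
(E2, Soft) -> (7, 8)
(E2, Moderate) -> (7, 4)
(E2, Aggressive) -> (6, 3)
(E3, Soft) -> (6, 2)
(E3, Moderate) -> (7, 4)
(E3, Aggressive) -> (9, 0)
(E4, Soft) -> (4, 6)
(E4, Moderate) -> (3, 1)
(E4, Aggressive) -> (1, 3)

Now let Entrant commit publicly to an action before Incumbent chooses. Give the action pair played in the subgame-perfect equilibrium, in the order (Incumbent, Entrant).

(E1, Moderate)

Solve by backward induction (Entrant leads).
- Soft: BR = E1, leader payoff 5.
- Moderate: BR = E1, leader payoff 6.
- Aggressive: BR = E3, leader payoff 0.
Among 5, 6, 0, the best is 6 at Moderate. Subgame-perfect outcome: (E1, Moderate) with payoffs (9, 6).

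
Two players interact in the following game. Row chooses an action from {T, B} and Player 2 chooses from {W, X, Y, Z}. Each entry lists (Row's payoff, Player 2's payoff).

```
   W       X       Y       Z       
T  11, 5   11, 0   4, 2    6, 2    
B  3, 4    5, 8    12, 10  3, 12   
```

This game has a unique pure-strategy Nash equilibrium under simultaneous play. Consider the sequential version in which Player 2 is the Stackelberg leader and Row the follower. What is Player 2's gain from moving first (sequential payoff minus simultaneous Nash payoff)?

Backward induction with Player 2 moving first.
- W: BR = T, leader payoff 5.
- X: BR = T, leader payoff 0.
- Y: BR = B, leader payoff 10.
- Z: BR = T, leader payoff 2.
Among 5, 0, 10, 2, the best is 10 at Y. Subgame-perfect outcome: (B, Y) with payoffs (12, 10).
For the simultaneous game, intersect best replies.
Row's best replies: W→T; X→T; Y→B; Z→T.
Player 2's best replies: T→W; B→Z.
Only (T, W) has each player best-responding; Nash payoffs (11, 5).
Player 2's commitment gain: 10 − 5 = 5.

5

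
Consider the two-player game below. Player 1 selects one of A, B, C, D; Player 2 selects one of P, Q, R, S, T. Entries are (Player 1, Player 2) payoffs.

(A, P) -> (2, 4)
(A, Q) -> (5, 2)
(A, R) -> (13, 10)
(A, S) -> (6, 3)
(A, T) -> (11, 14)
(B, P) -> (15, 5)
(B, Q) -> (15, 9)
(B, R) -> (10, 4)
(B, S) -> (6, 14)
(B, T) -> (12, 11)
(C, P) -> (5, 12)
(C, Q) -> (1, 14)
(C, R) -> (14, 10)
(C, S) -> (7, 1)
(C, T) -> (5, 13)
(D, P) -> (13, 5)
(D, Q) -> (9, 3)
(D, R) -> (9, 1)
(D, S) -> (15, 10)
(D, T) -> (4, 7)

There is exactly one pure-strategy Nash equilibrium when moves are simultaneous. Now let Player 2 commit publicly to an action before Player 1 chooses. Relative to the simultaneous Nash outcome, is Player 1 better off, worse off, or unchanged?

Solve by backward induction (Player 2 leads).
- P: Player 1 compares 2, 15, 5, 13 and picks B; Player 2 would get 5.
- Q: Player 1 compares 5, 15, 1, 9 and picks B; Player 2 would get 9.
- R: Player 1 compares 13, 10, 14, 9 and picks C; Player 2 would get 10.
- S: Player 1 compares 6, 6, 7, 15 and picks D; Player 2 would get 10.
- T: Player 1 compares 11, 12, 5, 4 and picks B; Player 2 would get 11.
Player 2's induced payoffs are 5, 9, 10, 10, 11, so Player 2 commits to T. Subgame-perfect outcome: (B, T) with payoffs (12, 11).
Now find the simultaneous Nash equilibrium.
Player 1's best replies: P→B; Q→B; R→C; S→D; T→B.
Player 2's best replies: A→T; B→S; C→Q; D→S.
The unique mutual best reply is (D, S), giving (15, 10).
Player 1 earns 12 sequentially versus 15 at the Nash outcome: worse off.

worse off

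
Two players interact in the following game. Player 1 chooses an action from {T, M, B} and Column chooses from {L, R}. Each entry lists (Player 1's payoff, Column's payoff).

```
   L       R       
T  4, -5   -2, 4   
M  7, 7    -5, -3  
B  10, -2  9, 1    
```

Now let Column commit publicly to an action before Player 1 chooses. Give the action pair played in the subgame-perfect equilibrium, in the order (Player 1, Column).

(B, R)

Player 1 best-responds to each possible Column move:
- L: BR = B, leader payoff -2.
- R: BR = B, leader payoff 1.
Maximizing over -2, 1, Column chooses R. Subgame-perfect outcome: (B, R) with payoffs (9, 1).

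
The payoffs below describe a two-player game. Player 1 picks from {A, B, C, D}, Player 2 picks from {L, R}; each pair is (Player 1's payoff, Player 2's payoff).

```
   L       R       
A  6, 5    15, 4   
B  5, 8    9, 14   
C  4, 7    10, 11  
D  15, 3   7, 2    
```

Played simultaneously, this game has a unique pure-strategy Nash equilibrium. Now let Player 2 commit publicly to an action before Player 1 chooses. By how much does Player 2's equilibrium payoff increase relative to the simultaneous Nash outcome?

Work backward from Player 1's decision.
- L: Player 1 compares 6, 5, 4, 15 and picks D; Player 2 would get 3.
- R: Player 1 compares 15, 9, 10, 7 and picks A; Player 2 would get 4.
Among 3, 4, the best is 4 at R. Subgame-perfect outcome: (A, R) with payoffs (15, 4).
Under simultaneous play:
Player 1's best replies: L→D; R→A.
Player 2's best replies: A→L; B→R; C→R; D→L.
The unique mutual best reply is (D, L), giving (15, 3).
Player 2's commitment gain: 4 − 3 = 1.

1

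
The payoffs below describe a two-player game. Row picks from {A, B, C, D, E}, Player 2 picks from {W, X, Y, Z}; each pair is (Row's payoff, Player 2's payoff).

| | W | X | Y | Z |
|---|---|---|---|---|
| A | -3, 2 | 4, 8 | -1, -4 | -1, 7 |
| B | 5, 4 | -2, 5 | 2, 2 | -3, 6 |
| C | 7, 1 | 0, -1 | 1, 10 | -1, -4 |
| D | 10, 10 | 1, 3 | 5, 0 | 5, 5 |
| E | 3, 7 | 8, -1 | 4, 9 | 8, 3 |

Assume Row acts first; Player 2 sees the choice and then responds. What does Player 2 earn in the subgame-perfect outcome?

Player 2 best-responds to each possible Row move:
- A → Player 2 plays X (best of 2, 8, -4, 7); Row gets 4.
- B → Player 2 plays Z (best of 4, 5, 2, 6); Row gets -3.
- C → Player 2 plays Y (best of 1, -1, 10, -4); Row gets 1.
- D → Player 2 plays W (best of 10, 3, 0, 5); Row gets 10.
- E → Player 2 plays Y (best of 7, -1, 9, 3); Row gets 4.
Among 4, -3, 1, 10, 4, the best is 10 at D. Subgame-perfect outcome: (D, W) with payoffs (10, 10).

10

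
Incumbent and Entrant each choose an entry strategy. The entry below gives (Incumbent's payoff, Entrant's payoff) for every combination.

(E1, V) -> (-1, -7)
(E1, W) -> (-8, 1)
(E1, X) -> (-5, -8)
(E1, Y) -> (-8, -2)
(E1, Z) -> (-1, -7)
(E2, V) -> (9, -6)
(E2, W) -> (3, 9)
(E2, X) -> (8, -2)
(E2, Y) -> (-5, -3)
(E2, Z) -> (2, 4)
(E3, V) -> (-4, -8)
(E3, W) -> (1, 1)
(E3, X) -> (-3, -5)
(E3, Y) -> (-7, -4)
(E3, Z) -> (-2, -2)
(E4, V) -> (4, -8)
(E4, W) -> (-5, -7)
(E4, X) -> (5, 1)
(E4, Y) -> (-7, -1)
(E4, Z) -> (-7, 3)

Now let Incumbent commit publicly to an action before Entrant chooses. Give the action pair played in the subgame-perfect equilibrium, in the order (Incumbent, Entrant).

Work backward from Entrant's decision.
- E1: Entrant compares -7, 1, -8, -2, -7 and picks W; Incumbent would get -8.
- E2: Entrant compares -6, 9, -2, -3, 4 and picks W; Incumbent would get 3.
- E3: Entrant compares -8, 1, -5, -4, -2 and picks W; Incumbent would get 1.
- E4: Entrant compares -8, -7, 1, -1, 3 and picks Z; Incumbent would get -7.
Incumbent's induced payoffs are -8, 3, 1, -7, so Incumbent commits to E2. Subgame-perfect outcome: (E2, W) with payoffs (3, 9).

(E2, W)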